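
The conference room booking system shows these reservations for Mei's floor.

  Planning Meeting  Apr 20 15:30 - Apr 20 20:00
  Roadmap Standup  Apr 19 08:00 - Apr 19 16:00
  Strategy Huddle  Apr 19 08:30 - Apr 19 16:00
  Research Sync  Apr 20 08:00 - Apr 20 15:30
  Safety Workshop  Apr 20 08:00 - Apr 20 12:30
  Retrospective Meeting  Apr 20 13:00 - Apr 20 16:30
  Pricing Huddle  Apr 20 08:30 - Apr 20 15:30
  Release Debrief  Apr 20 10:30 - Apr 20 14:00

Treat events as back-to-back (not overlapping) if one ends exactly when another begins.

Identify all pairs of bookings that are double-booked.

Sorted by start: Roadmap Standup, Strategy Huddle, Research Sync, Safety Workshop, Pricing Huddle, Release Debrief, Retrospective Meeting, Planning Meeting.
Strategy Huddle starts before Roadmap Standup ends → Roadmap Standup and Strategy Huddle overlap.
Research Sync starts after Roadmap Standup ends, so Roadmap Standup has no further overlaps.
Research Sync starts after Strategy Huddle ends, so Strategy Huddle has no further overlaps.
Safety Workshop starts before Research Sync ends → Research Sync and Safety Workshop overlap.
Pricing Huddle starts before Research Sync ends → Research Sync and Pricing Huddle overlap.
Release Debrief starts before Research Sync ends → Research Sync and Release Debrief overlap.
Retrospective Meeting starts before Research Sync ends → Research Sync and Retrospective Meeting overlap.
Planning Meeting starts exactly when Research Sync ends (back-to-back, no overlap).
Pricing Huddle starts before Safety Workshop ends → Safety Workshop and Pricing Huddle overlap.
Release Debrief starts before Safety Workshop ends → Safety Workshop and Release Debrief overlap.
Retrospective Meeting starts after Safety Workshop ends, so Safety Workshop has no further overlaps.
Release Debrief starts before Pricing Huddle ends → Pricing Huddle and Release Debrief overlap.
Retrospective Meeting starts before Pricing Huddle ends → Pricing Huddle and Retrospective Meeting overlap.
Planning Meeting starts exactly when Pricing Huddle ends (back-to-back, no overlap).
Retrospective Meeting starts before Release Debrief ends → Release Debrief and Retrospective Meeting overlap.
Planning Meeting starts after Release Debrief ends.
Planning Meeting starts before Retrospective Meeting ends → Retrospective Meeting and Planning Meeting overlap.

Planning Meeting & Retrospective Meeting, Pricing Huddle & Release Debrief, Pricing Huddle & Research Sync, Pricing Huddle & Retrospective Meeting, Pricing Huddle & Safety Workshop, Release Debrief & Research Sync, Release Debrief & Retrospective Meeting, Release Debrief & Safety Workshop, Research Sync & Retrospective Meeting, Research Sync & Safety Workshop, Roadmap Standup & Strategy Huddle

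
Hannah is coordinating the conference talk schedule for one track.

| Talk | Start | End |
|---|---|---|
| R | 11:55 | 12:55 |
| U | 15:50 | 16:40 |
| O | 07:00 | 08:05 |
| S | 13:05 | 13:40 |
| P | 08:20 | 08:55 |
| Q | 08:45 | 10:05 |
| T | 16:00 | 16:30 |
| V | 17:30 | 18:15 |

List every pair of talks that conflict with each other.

Check each pair: they overlap iff neither finishes before the other starts.
Sorted by start: O, P, Q, R, S, U, T, V.
P starts after O ends; O is clear from here.
Q starts before P ends → P and Q overlap.
R starts after P ends; P is clear from here.
R starts after Q ends; Q is clear from here.
S starts after R ends; R is clear from here.
U starts after S ends; S is clear from here.
T starts before U ends → U and T overlap.
V starts after U ends.
V starts after T ends.

P & Q, T & U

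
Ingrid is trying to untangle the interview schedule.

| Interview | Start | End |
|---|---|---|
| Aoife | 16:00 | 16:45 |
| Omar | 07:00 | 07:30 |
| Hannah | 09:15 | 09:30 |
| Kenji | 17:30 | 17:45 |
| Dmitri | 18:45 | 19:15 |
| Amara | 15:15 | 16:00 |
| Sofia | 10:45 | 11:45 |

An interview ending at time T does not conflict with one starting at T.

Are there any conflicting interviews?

Sorted by start: Omar, Hannah, Sofia, Amara, Aoife, Kenji, Dmitri.
Hannah starts after Omar ends; Omar is clear from here.
Sofia starts after Hannah ends; Hannah is clear from here.
Amara starts after Sofia ends; Sofia is clear from here.
Aoife starts exactly when Amara ends (back-to-back, no overlap); Amara is clear from here.
Kenji starts after Aoife ends; Aoife is clear from here.
Dmitri starts after Kenji ends.
Every pair is clear; the schedule has no overlaps.

No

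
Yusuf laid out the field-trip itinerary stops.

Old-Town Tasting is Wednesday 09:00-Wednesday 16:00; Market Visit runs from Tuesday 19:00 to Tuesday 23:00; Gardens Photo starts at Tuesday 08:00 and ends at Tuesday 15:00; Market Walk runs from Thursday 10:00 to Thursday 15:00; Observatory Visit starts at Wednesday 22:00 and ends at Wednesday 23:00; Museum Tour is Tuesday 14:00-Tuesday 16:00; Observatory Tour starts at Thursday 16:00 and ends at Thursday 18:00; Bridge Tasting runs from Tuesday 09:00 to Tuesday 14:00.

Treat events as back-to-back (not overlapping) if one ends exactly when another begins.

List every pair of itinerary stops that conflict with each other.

Sorted by start: Gardens Photo, Bridge Tasting, Museum Tour, Market Visit, Old-Town Tasting, Observatory Visit, Market Walk, Observatory Tour.
Bridge Tasting starts before Gardens Photo ends → Gardens Photo and Bridge Tasting overlap.
Museum Tour starts before Gardens Photo ends → Gardens Photo and Museum Tour overlap.
Market Visit starts after Gardens Photo ends — done with Gardens Photo.
Museum Tour starts exactly when Bridge Tasting ends (back-to-back, no overlap) — done with Bridge Tasting.
Market Visit starts after Museum Tour ends — done with Museum Tour.
Old-Town Tasting starts after Market Visit ends — done with Market Visit.
Observatory Visit starts after Old-Town Tasting ends — done with Old-Town Tasting.
Market Walk starts after Observatory Visit ends — done with Observatory Visit.
Observatory Tour starts after Market Walk ends.

Bridge Tasting & Gardens Photo, Gardens Photo & Museum Tour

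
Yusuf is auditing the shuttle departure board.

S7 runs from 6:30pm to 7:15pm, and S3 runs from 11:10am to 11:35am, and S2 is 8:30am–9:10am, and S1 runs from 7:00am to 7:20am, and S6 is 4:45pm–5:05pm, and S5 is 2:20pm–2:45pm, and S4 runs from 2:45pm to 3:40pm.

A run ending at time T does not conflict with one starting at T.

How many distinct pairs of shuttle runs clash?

0

Sorted by start: S1, S2, S3, S5, S4, S6, S7.
S2 starts after S1 ends, so S1 has no further overlaps.
S3 starts after S2 ends, so S2 has no further overlaps.
S5 starts after S3 ends, so S3 has no further overlaps.
S4 starts exactly when S5 ends (back-to-back, no overlap), so S5 has no further overlaps.
S6 starts after S4 ends, so S4 has no further overlaps.
S7 starts after S6 ends.
No pair overlaps.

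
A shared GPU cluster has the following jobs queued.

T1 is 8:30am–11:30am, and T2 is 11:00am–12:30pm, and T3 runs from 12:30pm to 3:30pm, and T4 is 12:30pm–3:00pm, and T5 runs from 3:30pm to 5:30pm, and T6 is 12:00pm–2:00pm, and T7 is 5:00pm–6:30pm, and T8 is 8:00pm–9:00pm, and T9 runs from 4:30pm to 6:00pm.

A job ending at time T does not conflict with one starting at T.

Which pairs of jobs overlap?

T1 & T2, T2 & T6, T3 & T4, T3 & T6, T4 & T6, T5 & T7, T5 & T9, T7 & T9

Two intervals overlap when each starts before the other ends.
Sorted by start: T1, T2, T6, T3, T4, T5, T9, T7, T8.
T2 starts before T1 ends → T1 and T2 overlap.
T6 starts after T1 ends; T1 is clear from here.
T6 starts before T2 ends → T2 and T6 overlap.
T3 starts exactly when T2 ends (back-to-back, no overlap); T2 is clear from here.
T3 starts before T6 ends → T6 and T3 overlap.
T4 starts before T6 ends → T6 and T4 overlap.
T5 starts after T6 ends; T6 is clear from here.
T4 starts before T3 ends → T3 and T4 overlap.
T5 starts exactly when T3 ends (back-to-back, no overlap); T3 is clear from here.
T5 starts after T4 ends; T4 is clear from here.
T9 starts before T5 ends → T5 and T9 overlap.
T7 starts before T5 ends → T5 and T7 overlap.
T8 starts after T5 ends.
T7 starts before T9 ends → T9 and T7 overlap.
T8 starts after T9 ends.
T8 starts after T7 ends.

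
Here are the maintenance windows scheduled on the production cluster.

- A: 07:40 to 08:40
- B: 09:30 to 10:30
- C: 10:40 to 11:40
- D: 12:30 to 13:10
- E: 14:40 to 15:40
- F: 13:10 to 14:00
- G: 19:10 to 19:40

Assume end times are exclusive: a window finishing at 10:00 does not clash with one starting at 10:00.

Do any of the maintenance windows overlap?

Check each pair: they overlap iff neither finishes before the other starts.
Sorted by start: A, B, C, D, F, E, G.
B starts after A ends — done with A.
C starts after B ends — done with B.
D starts after C ends — done with C.
F starts exactly when D ends (back-to-back, no overlap) — done with D.
E starts after F ends — done with F.
G starts after E ends.
Every pair is clear; the schedule has no overlaps.

No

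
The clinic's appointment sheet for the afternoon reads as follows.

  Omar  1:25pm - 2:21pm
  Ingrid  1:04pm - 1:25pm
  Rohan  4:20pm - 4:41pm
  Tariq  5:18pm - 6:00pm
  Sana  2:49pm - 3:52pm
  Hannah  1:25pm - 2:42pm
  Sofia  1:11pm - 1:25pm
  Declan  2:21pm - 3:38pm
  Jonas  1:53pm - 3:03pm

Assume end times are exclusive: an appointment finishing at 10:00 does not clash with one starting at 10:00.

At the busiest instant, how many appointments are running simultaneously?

Sort all start/end points and keep a running count:
1:04pm start Ingrid → 1
1:11pm start Sofia → 2
1:25pm end Ingrid → 1
1:25pm end Sofia → 0
1:25pm start Hannah → 1
1:25pm start Omar → 2
1:53pm start Jonas → 3
2:21pm end Omar → 2
2:21pm start Declan → 3
2:42pm end Hannah → 2
2:49pm start Sana → 3
3:03pm end Jonas → 2
3:38pm end Declan → 1
3:52pm end Sana → 0
4:20pm start Rohan → 1
4:41pm end Rohan → 0
5:18pm start Tariq → 1
6:00pm end Tariq → 0
Peak is 3, at 1:53pm (Hannah, Jonas, Omar).

3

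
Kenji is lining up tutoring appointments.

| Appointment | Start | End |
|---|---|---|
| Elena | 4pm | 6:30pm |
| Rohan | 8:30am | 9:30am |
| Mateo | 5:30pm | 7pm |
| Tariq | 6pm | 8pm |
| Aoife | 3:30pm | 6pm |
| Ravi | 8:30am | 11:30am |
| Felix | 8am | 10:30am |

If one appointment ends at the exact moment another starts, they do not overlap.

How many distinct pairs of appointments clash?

Check each pair: they overlap iff neither finishes before the other starts.
Sorted by start: Felix, Ravi, Rohan, Aoife, Elena, Mateo, Tariq.
Ravi starts before Felix ends → Felix and Ravi overlap.
Rohan starts before Felix ends → Felix and Rohan overlap.
Aoife starts after Felix ends, so Felix has no further overlaps.
Rohan starts before Ravi ends → Ravi and Rohan overlap.
Aoife starts after Ravi ends, so Ravi has no further overlaps.
Aoife starts after Rohan ends, so Rohan has no further overlaps.
Elena starts before Aoife ends → Aoife and Elena overlap.
Mateo starts before Aoife ends → Aoife and Mateo overlap.
Tariq starts exactly when Aoife ends (back-to-back, no overlap).
Mateo starts before Elena ends → Elena and Mateo overlap.
Tariq starts before Elena ends → Elena and Tariq overlap.
Tariq starts before Mateo ends → Mateo and Tariq overlap.
Overlapping pairs: Aoife & Elena, Aoife & Mateo, Elena & Mateo, Elena & Tariq, Felix & Ravi, Felix & Rohan, Mateo & Tariq, Ravi & Rohan — 8 in total.

8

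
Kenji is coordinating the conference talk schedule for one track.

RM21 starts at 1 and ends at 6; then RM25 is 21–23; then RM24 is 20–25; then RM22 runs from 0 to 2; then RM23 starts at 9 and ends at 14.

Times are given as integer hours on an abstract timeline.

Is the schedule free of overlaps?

Sorted by start: RM22, RM21, RM23, RM24, RM25.
RM21 starts before RM22 ends → RM22 and RM21 overlap.
That's a conflict, so the schedule is not conflict-free.

No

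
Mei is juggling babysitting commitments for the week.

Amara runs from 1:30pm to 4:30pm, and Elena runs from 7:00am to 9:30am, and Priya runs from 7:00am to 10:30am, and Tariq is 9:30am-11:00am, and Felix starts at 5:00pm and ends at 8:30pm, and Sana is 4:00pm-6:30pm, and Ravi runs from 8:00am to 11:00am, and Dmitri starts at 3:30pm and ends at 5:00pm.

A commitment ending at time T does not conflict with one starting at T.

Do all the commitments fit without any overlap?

Sorted by start: Elena, Priya, Ravi, Tariq, Amara, Dmitri, Sana, Felix.
Priya starts before Elena ends → Elena and Priya overlap.
That's a conflict, so the schedule is not conflict-free.

No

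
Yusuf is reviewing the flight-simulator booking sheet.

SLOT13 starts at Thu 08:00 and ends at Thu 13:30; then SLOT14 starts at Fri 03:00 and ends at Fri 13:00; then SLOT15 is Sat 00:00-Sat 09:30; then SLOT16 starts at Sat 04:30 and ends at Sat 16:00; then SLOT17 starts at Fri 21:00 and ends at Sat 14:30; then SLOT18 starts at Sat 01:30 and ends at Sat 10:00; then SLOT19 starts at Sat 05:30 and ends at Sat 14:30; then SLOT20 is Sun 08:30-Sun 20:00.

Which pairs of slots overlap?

SLOT15 & SLOT16, SLOT15 & SLOT17, SLOT15 & SLOT18, SLOT15 & SLOT19, SLOT16 & SLOT17, SLOT16 & SLOT18, SLOT16 & SLOT19, SLOT17 & SLOT18, SLOT17 & SLOT19, SLOT18 & SLOT19

Check each pair: they overlap iff neither finishes before the other starts.
Sorted by start: SLOT13, SLOT14, SLOT17, SLOT15, SLOT18, SLOT16, SLOT19, SLOT20.
SLOT14 starts after SLOT13 ends; SLOT13 is clear from here.
SLOT17 starts after SLOT14 ends; SLOT14 is clear from here.
SLOT15 starts before SLOT17 ends → SLOT17 and SLOT15 overlap.
SLOT18 starts before SLOT17 ends → SLOT17 and SLOT18 overlap.
SLOT16 starts before SLOT17 ends → SLOT17 and SLOT16 overlap.
SLOT19 starts before SLOT17 ends → SLOT17 and SLOT19 overlap.
SLOT20 starts after SLOT17 ends.
SLOT18 starts before SLOT15 ends → SLOT15 and SLOT18 overlap.
SLOT16 starts before SLOT15 ends → SLOT15 and SLOT16 overlap.
SLOT19 starts before SLOT15 ends → SLOT15 and SLOT19 overlap.
SLOT20 starts after SLOT15 ends.
SLOT16 starts before SLOT18 ends → SLOT18 and SLOT16 overlap.
SLOT19 starts before SLOT18 ends → SLOT18 and SLOT19 overlap.
SLOT20 starts after SLOT18 ends.
SLOT19 starts before SLOT16 ends → SLOT16 and SLOT19 overlap.
SLOT20 starts after SLOT16 ends.
SLOT20 starts after SLOT19 ends.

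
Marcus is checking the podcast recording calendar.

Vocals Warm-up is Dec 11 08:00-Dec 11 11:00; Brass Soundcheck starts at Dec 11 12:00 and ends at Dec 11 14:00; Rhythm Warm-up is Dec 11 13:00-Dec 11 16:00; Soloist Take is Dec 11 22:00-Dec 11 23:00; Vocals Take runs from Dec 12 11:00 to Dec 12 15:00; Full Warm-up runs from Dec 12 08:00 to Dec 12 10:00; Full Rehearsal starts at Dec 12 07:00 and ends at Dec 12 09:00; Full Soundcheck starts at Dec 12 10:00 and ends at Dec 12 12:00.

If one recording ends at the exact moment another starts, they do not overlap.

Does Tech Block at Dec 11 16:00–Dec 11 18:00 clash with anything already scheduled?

Vocals Warm-up: ends Dec 11 11:00 at or before Tech Block starts Dec 11 16:00 → clear.
Brass Soundcheck: ends Dec 11 14:00 at or before Tech Block starts Dec 11 16:00 → clear.
Rhythm Warm-up: ends Dec 11 16:00 at or before Tech Block starts Dec 11 16:00 → clear.
Soloist Take: starts Dec 11 22:00 at or after Tech Block ends Dec 11 18:00 → clear.
Full Rehearsal: starts Dec 12 07:00 at or after Tech Block ends Dec 11 18:00 → clear.
Full Warm-up: starts Dec 12 08:00 at or after Tech Block ends Dec 11 18:00 → clear.
Full Soundcheck: starts Dec 12 10:00 at or after Tech Block ends Dec 11 18:00 → clear.
Vocals Take: starts Dec 12 11:00 at or after Tech Block ends Dec 11 18:00 → clear.

No — it doesn't clash with anything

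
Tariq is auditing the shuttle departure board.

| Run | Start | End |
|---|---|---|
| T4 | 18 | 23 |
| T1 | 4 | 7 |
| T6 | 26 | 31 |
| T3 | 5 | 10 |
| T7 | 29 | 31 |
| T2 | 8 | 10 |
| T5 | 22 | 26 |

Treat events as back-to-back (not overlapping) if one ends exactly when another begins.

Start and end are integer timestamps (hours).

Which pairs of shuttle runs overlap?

T1 & T3, T2 & T3, T4 & T5, T6 & T7

Sorted by start: T1, T3, T2, T4, T5, T6, T7.
T3 starts before T1 ends → T1 and T3 overlap.
T2 starts after T1 ends, so nothing later overlaps T1 either.
T2 starts before T3 ends → T3 and T2 overlap.
T4 starts after T3 ends, so nothing later overlaps T3 either.
T4 starts after T2 ends, so nothing later overlaps T2 either.
T5 starts before T4 ends → T4 and T5 overlap.
T6 starts after T4 ends, so nothing later overlaps T4 either.
T6 starts exactly when T5 ends (back-to-back, no overlap), so nothing later overlaps T5 either.
T7 starts before T6 ends → T6 and T7 overlap.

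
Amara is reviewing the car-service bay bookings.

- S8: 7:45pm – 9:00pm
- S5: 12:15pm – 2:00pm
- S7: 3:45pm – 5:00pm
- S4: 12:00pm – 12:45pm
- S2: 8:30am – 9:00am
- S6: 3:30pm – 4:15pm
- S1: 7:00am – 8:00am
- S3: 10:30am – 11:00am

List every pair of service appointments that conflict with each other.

S4 & S5, S6 & S7

Sorted by start: S1, S2, S3, S4, S5, S6, S7, S8.
S2 starts after S1 ends; S1 is clear from here.
S3 starts after S2 ends; S2 is clear from here.
S4 starts after S3 ends; S3 is clear from here.
S5 starts before S4 ends → S4 and S5 overlap.
S6 starts after S4 ends; S4 is clear from here.
S6 starts after S5 ends; S5 is clear from here.
S7 starts before S6 ends → S6 and S7 overlap.
S8 starts after S6 ends.
S8 starts after S7 ends.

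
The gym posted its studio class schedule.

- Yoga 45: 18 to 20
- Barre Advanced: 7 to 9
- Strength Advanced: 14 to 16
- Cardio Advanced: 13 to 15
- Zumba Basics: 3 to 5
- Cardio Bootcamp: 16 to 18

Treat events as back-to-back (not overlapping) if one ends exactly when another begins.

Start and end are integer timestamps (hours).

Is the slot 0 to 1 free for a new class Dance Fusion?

Yes — the slot is free

Zumba Basics: starts 3 at or after Dance Fusion ends 1 → clear.
Barre Advanced: starts 7 at or after Dance Fusion ends 1 → clear.
Cardio Advanced: starts 13 at or after Dance Fusion ends 1 → clear.
Strength Advanced: starts 14 at or after Dance Fusion ends 1 → clear.
Cardio Bootcamp: starts 16 at or after Dance Fusion ends 1 → clear.
Yoga 45: starts 18 at or after Dance Fusion ends 1 → clear.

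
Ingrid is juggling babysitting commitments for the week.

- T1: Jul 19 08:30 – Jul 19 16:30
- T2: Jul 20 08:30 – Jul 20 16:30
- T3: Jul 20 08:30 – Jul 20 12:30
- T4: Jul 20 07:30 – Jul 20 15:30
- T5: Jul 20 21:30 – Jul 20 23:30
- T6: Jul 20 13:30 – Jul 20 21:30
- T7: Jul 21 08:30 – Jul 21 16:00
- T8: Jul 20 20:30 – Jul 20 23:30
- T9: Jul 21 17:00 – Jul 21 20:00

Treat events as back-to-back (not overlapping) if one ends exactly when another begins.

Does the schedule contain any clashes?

Sorted by start: T1, T4, T2, T3, T6, T8, T5, T7, T9.
T4 starts after T1 ends — done with T1.
T2 starts before T4 ends → T4 and T2 overlap.
That's a conflict, so the schedule is not conflict-free.

Yes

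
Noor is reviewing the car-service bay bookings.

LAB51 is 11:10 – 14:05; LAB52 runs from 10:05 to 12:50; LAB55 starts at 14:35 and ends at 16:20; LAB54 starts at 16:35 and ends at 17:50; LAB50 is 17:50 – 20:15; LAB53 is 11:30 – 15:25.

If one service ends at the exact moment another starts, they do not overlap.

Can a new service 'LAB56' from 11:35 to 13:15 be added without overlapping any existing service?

LAB52: starts 10:05 before LAB56 ends 13:15, and ends 12:50 after LAB56 starts 11:35 → overlap.
LAB51: starts 11:10 before LAB56 ends 13:15, and ends 14:05 after LAB56 starts 11:35 → overlap.
LAB53: starts 11:30 before LAB56 ends 13:15, and ends 15:25 after LAB56 starts 11:35 → overlap.
LAB55: starts 14:35 at or after LAB56 ends 13:15 → clear.
LAB54: starts 16:35 at or after LAB56 ends 13:15 → clear.
LAB50: starts 17:50 at or after LAB56 ends 13:15 → clear.
LAB56 overlaps LAB51, LAB52, LAB53.

No — it overlaps LAB51, LAB52, LAB53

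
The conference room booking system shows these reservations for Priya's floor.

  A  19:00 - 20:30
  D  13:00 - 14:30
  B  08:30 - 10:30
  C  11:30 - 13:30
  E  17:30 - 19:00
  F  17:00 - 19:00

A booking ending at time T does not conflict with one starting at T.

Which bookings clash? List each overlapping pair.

C & D, E & F

Check each pair: they overlap iff neither finishes before the other starts.
Sorted by start: B, C, D, F, E, A.
C starts after B ends, so nothing later overlaps B either.
D starts before C ends → C and D overlap.
F starts after C ends, so nothing later overlaps C either.
F starts after D ends, so nothing later overlaps D either.
E starts before F ends → F and E overlap.
A starts exactly when F ends (back-to-back, no overlap).
A starts exactly when E ends (back-to-back, no overlap).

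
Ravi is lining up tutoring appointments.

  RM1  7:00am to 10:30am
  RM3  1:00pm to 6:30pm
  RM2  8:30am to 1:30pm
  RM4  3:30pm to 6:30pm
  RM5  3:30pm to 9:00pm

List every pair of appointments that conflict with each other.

RM1 & RM2, RM2 & RM3, RM3 & RM4, RM3 & RM5, RM4 & RM5

Sorted by start: RM1, RM2, RM3, RM4, RM5.
RM2 starts before RM1 ends → RM1 and RM2 overlap.
RM3 starts after RM1 ends; RM1 is clear from here.
RM3 starts before RM2 ends → RM2 and RM3 overlap.
RM4 starts after RM2 ends; RM2 is clear from here.
RM4 starts before RM3 ends → RM3 and RM4 overlap.
RM5 starts before RM3 ends → RM3 and RM5 overlap.
RM5 starts before RM4 ends → RM4 and RM5 overlap.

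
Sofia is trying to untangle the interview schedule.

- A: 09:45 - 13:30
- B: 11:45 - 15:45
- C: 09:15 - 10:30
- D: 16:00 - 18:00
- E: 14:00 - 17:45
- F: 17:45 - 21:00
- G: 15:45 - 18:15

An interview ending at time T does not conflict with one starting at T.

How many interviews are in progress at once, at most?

Sweep the timeline, counting +1 at each start and −1 at each end (ends before starts at a tie):
09:15 start C → 1
09:45 start A → 2
10:30 end C → 1
11:45 start B → 2
13:30 end A → 1
14:00 start E → 2
15:45 end B → 1
15:45 start G → 2
16:00 start D → 3
17:45 end E → 2
17:45 start F → 3
18:00 end D → 2
18:15 end G → 1
21:00 end F → 0
Peak is 3, at 16:00 (D, E, G).

3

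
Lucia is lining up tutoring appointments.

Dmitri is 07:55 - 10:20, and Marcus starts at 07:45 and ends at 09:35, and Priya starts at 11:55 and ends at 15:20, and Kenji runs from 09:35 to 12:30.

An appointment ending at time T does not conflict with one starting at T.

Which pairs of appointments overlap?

Dmitri & Kenji, Dmitri & Marcus, Kenji & Priya

Two intervals overlap when each starts before the other ends.
Sorted by start: Marcus, Dmitri, Kenji, Priya.
Dmitri starts before Marcus ends → Marcus and Dmitri overlap.
Kenji starts exactly when Marcus ends (back-to-back, no overlap) — done with Marcus.
Kenji starts before Dmitri ends → Dmitri and Kenji overlap.
Priya starts after Dmitri ends.
Priya starts before Kenji ends → Kenji and Priya overlap.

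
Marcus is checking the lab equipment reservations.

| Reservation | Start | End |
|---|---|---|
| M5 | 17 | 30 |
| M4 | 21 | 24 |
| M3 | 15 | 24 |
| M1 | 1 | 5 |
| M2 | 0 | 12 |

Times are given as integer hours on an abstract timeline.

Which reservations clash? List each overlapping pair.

M1 & M2, M3 & M4, M3 & M5, M4 & M5

Two intervals overlap when each starts before the other ends.
Sorted by start: M2, M1, M3, M5, M4.
M1 starts before M2 ends → M2 and M1 overlap.
M3 starts after M2 ends; M2 is clear from here.
M3 starts after M1 ends; M1 is clear from here.
M5 starts before M3 ends → M3 and M5 overlap.
M4 starts before M3 ends → M3 and M4 overlap.
M4 starts before M5 ends → M5 and M4 overlap.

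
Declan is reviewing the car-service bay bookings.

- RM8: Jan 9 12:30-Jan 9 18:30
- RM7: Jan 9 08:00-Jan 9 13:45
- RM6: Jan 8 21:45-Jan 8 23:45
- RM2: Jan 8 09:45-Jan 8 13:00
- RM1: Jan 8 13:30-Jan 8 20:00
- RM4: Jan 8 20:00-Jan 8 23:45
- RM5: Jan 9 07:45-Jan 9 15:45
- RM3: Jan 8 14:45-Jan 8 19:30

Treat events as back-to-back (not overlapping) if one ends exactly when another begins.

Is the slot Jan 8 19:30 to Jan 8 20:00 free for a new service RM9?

RM2: ends Jan 8 13:00 at or before RM9 starts Jan 8 19:30 → clear.
RM1: starts Jan 8 13:30 before RM9 ends Jan 8 20:00, and ends Jan 8 20:00 after RM9 starts Jan 8 19:30 → overlap.
RM3: ends Jan 8 19:30 at or before RM9 starts Jan 8 19:30 → clear.
RM4: starts Jan 8 20:00 at or after RM9 ends Jan 8 20:00 → clear.
RM6: starts Jan 8 21:45 at or after RM9 ends Jan 8 20:00 → clear.
RM5: starts Jan 9 07:45 at or after RM9 ends Jan 8 20:00 → clear.
RM7: starts Jan 9 08:00 at or after RM9 ends Jan 8 20:00 → clear.
RM8: starts Jan 9 12:30 at or after RM9 ends Jan 8 20:00 → clear.
RM9 overlaps RM1.

No — it overlaps RM1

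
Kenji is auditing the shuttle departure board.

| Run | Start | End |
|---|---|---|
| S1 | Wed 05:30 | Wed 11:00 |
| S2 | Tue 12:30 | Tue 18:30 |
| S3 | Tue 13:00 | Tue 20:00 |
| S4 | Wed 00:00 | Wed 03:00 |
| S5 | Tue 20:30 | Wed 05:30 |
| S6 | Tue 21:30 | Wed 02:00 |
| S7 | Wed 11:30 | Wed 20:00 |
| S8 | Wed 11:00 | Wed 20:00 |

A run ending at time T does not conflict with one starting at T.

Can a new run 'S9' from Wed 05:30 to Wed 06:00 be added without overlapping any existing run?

No — it overlaps S1

S2: ends Tue 18:30 at or before S9 starts Wed 05:30 → clear.
S3: ends Tue 20:00 at or before S9 starts Wed 05:30 → clear.
S5: ends Wed 05:30 at or before S9 starts Wed 05:30 → clear.
S6: ends Wed 02:00 at or before S9 starts Wed 05:30 → clear.
S4: ends Wed 03:00 at or before S9 starts Wed 05:30 → clear.
S1: starts Wed 05:30 before S9 ends Wed 06:00, and ends Wed 11:00 after S9 starts Wed 05:30 → overlap.
S8: starts Wed 11:00 at or after S9 ends Wed 06:00 → clear.
S7: starts Wed 11:30 at or after S9 ends Wed 06:00 → clear.
S9 overlaps S1.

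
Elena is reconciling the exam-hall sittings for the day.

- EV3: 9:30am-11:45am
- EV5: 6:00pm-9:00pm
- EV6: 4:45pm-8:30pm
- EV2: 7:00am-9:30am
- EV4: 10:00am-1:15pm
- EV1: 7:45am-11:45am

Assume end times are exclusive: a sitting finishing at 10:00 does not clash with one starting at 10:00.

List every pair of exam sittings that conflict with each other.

Sorted by start: EV2, EV1, EV3, EV4, EV6, EV5.
EV1 starts before EV2 ends → EV2 and EV1 overlap.
EV3 starts exactly when EV2 ends (back-to-back, no overlap); EV2 is clear from here.
EV3 starts before EV1 ends → EV1 and EV3 overlap.
EV4 starts before EV1 ends → EV1 and EV4 overlap.
EV6 starts after EV1 ends; EV1 is clear from here.
EV4 starts before EV3 ends → EV3 and EV4 overlap.
EV6 starts after EV3 ends; EV3 is clear from here.
EV6 starts after EV4 ends; EV4 is clear from here.
EV5 starts before EV6 ends → EV6 and EV5 overlap.

EV1 & EV2, EV1 & EV3, EV1 & EV4, EV3 & EV4, EV5 & EV6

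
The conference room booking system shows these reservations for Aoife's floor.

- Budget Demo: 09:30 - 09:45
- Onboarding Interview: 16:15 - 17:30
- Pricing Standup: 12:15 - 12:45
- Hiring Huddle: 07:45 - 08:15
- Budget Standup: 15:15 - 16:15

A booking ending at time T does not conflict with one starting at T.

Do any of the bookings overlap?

No

Sorted by start: Hiring Huddle, Budget Demo, Pricing Standup, Budget Standup, Onboarding Interview.
Budget Demo starts after Hiring Huddle ends; Hiring Huddle is clear from here.
Pricing Standup starts after Budget Demo ends; Budget Demo is clear from here.
Budget Standup starts after Pricing Standup ends; Pricing Standup is clear from here.
Onboarding Interview starts exactly when Budget Standup ends (back-to-back, no overlap).
Every pair is clear; the schedule has no overlaps.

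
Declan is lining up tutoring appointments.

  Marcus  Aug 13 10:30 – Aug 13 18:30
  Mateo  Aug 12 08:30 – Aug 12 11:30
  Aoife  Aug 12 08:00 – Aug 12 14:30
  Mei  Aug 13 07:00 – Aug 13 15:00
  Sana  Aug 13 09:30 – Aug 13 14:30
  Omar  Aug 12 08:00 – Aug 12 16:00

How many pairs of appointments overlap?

Sorted by start: Aoife, Omar, Mateo, Mei, Sana, Marcus.
Omar starts before Aoife ends → Aoife and Omar overlap.
Mateo starts before Aoife ends → Aoife and Mateo overlap.
Mei starts after Aoife ends; Aoife is clear from here.
Mateo starts before Omar ends → Omar and Mateo overlap.
Mei starts after Omar ends; Omar is clear from here.
Mei starts after Mateo ends; Mateo is clear from here.
Sana starts before Mei ends → Mei and Sana overlap.
Marcus starts before Mei ends → Mei and Marcus overlap.
Marcus starts before Sana ends → Sana and Marcus overlap.
Overlapping pairs: Aoife & Mateo, Aoife & Omar, Marcus & Mei, Marcus & Sana, Mateo & Omar, Mei & Sana — 6 in total.

6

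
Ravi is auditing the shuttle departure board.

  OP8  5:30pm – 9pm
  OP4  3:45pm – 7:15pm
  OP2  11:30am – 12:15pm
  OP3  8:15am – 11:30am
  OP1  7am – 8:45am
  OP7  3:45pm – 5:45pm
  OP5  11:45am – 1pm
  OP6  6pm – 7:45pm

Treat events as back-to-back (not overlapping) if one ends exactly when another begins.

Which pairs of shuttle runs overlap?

OP1 & OP3, OP2 & OP5, OP4 & OP6, OP4 & OP7, OP4 & OP8, OP6 & OP8, OP7 & OP8

Sorted by start: OP1, OP3, OP2, OP5, OP4, OP7, OP8, OP6.
OP3 starts before OP1 ends → OP1 and OP3 overlap.
OP2 starts after OP1 ends, so nothing later overlaps OP1 either.
OP2 starts exactly when OP3 ends (back-to-back, no overlap), so nothing later overlaps OP3 either.
OP5 starts before OP2 ends → OP2 and OP5 overlap.
OP4 starts after OP2 ends, so nothing later overlaps OP2 either.
OP4 starts after OP5 ends, so nothing later overlaps OP5 either.
OP7 starts before OP4 ends → OP4 and OP7 overlap.
OP8 starts before OP4 ends → OP4 and OP8 overlap.
OP6 starts before OP4 ends → OP4 and OP6 overlap.
OP8 starts before OP7 ends → OP7 and OP8 overlap.
OP6 starts after OP7 ends.
OP6 starts before OP8 ends → OP8 and OP6 overlap.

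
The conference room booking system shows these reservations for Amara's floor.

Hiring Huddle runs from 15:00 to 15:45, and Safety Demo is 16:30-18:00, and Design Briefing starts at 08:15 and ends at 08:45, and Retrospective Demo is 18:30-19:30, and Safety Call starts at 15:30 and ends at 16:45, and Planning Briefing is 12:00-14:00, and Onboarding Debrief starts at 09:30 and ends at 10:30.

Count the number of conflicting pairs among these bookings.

2

Sorted by start: Design Briefing, Onboarding Debrief, Planning Briefing, Hiring Huddle, Safety Call, Safety Demo, Retrospective Demo.
Onboarding Debrief starts after Design Briefing ends — done with Design Briefing.
Planning Briefing starts after Onboarding Debrief ends — done with Onboarding Debrief.
Hiring Huddle starts after Planning Briefing ends — done with Planning Briefing.
Safety Call starts before Hiring Huddle ends → Hiring Huddle and Safety Call overlap.
Safety Demo starts after Hiring Huddle ends — done with Hiring Huddle.
Safety Demo starts before Safety Call ends → Safety Call and Safety Demo overlap.
Retrospective Demo starts after Safety Call ends.
Retrospective Demo starts after Safety Demo ends.
Overlapping pairs: Hiring Huddle & Safety Call, Safety Call & Safety Demo — 2 in total.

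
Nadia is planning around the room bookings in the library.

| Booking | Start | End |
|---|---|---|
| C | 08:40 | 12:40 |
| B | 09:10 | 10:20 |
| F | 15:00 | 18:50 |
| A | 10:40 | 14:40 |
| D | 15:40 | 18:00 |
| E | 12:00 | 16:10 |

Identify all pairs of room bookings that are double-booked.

Sorted by start: C, B, A, E, F, D.
B starts before C ends → C and B overlap.
A starts before C ends → C and A overlap.
E starts before C ends → C and E overlap.
F starts after C ends, so C has no further overlaps.
A starts after B ends, so B has no further overlaps.
E starts before A ends → A and E overlap.
F starts after A ends, so A has no further overlaps.
F starts before E ends → E and F overlap.
D starts before E ends → E and D overlap.
D starts before F ends → F and D overlap.

A & C, A & E, B & C, C & E, D & E, D & F, E & F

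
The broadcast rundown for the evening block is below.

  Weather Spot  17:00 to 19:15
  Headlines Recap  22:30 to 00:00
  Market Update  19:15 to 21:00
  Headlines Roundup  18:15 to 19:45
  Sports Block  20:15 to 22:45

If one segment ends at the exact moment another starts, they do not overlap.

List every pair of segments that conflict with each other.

Headlines Recap & Sports Block, Headlines Roundup & Market Update, Headlines Roundup & Weather Spot, Market Update & Sports Block

Sorted by start: Weather Spot, Headlines Roundup, Market Update, Sports Block, Headlines Recap.
Headlines Roundup starts before Weather Spot ends → Weather Spot and Headlines Roundup overlap.
Market Update starts exactly when Weather Spot ends (back-to-back, no overlap), so Weather Spot has no further overlaps.
Market Update starts before Headlines Roundup ends → Headlines Roundup and Market Update overlap.
Sports Block starts after Headlines Roundup ends, so Headlines Roundup has no further overlaps.
Sports Block starts before Market Update ends → Market Update and Sports Block overlap.
Headlines Recap starts after Market Update ends.
Headlines Recap starts before Sports Block ends → Sports Block and Headlines Recap overlap.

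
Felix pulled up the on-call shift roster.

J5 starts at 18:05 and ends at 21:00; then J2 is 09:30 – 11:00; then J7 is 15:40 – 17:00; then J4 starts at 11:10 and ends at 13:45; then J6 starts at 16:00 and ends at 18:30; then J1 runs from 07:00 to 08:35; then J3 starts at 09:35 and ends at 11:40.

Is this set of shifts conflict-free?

Sorted by start: J1, J2, J3, J4, J7, J6, J5.
J2 starts after J1 ends, so J1 has no further overlaps.
J3 starts before J2 ends → J2 and J3 overlap.
That's a conflict, so the schedule is not conflict-free.

No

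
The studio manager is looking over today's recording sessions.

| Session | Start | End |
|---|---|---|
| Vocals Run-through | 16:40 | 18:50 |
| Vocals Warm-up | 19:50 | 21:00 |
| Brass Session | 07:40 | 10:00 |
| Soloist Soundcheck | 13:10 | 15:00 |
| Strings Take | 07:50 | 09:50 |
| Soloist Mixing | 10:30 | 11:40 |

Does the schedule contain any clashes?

Yes

Sorted by start: Brass Session, Strings Take, Soloist Mixing, Soloist Soundcheck, Vocals Run-through, Vocals Warm-up.
Strings Take starts before Brass Session ends → Brass Session and Strings Take overlap.
That's a conflict, so the schedule is not conflict-free.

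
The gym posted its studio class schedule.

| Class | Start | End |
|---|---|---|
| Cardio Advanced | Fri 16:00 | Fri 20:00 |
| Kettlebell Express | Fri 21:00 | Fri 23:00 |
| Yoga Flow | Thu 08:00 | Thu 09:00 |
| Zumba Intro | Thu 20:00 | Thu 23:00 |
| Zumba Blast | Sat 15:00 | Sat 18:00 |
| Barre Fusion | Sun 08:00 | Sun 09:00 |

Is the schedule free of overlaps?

Sorted by start: Yoga Flow, Zumba Intro, Cardio Advanced, Kettlebell Express, Zumba Blast, Barre Fusion.
Zumba Intro starts after Yoga Flow ends, so nothing later overlaps Yoga Flow either.
Cardio Advanced starts after Zumba Intro ends, so nothing later overlaps Zumba Intro either.
Kettlebell Express starts after Cardio Advanced ends, so nothing later overlaps Cardio Advanced either.
Zumba Blast starts after Kettlebell Express ends, so nothing later overlaps Kettlebell Express either.
Barre Fusion starts after Zumba Blast ends.
Every pair is clear; the schedule has no overlaps.

Yes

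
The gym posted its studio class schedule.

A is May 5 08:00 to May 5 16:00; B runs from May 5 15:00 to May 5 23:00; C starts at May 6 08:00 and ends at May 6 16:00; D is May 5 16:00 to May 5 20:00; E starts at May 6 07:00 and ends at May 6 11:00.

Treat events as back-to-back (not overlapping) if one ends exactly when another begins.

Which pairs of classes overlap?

A & B, B & D, C & E

Sorted by start: A, B, D, E, C.
B starts before A ends → A and B overlap.
D starts exactly when A ends (back-to-back, no overlap) — done with A.
D starts before B ends → B and D overlap.
E starts after B ends — done with B.
E starts after D ends — done with D.
C starts before E ends → E and C overlap.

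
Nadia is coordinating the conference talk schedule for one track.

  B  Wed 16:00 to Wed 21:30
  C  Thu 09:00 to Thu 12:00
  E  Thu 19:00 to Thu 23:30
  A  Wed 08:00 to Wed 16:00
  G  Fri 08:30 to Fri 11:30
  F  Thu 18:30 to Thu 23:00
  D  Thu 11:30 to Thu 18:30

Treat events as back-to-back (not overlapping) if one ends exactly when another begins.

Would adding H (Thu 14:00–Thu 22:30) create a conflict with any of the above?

A: ends Wed 16:00 at or before H starts Thu 14:00 → clear.
B: ends Wed 21:30 at or before H starts Thu 14:00 → clear.
C: ends Thu 12:00 at or before H starts Thu 14:00 → clear.
D: starts Thu 11:30 before H ends Thu 22:30, and ends Thu 18:30 after H starts Thu 14:00 → overlap.
F: starts Thu 18:30 before H ends Thu 22:30, and ends Thu 23:00 after H starts Thu 14:00 → overlap.
E: starts Thu 19:00 before H ends Thu 22:30, and ends Thu 23:30 after H starts Thu 14:00 → overlap.
G: starts Fri 08:30 at or after H ends Thu 22:30 → clear.
H overlaps D, E, F.

Yes — it overlaps D, E, F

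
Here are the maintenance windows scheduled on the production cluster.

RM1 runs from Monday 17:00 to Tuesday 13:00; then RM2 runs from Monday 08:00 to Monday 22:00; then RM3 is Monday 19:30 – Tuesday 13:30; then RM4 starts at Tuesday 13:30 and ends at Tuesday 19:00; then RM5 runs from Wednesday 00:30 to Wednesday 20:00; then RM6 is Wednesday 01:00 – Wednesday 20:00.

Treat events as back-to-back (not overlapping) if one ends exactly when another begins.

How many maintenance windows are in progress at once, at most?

3

Walk through starts and ends in time order (an end at T is processed before a start at T):
Monday 08:00 start RM2 → 1
Monday 17:00 start RM1 → 2
Monday 19:30 start RM3 → 3
Monday 22:00 end RM2 → 2
Tuesday 13:00 end RM1 → 1
Tuesday 13:30 end RM3 → 0
Tuesday 13:30 start RM4 → 1
Tuesday 19:00 end RM4 → 0
Wednesday 00:30 start RM5 → 1
Wednesday 01:00 start RM6 → 2
Wednesday 20:00 end RM5 → 1
Wednesday 20:00 end RM6 → 0
Peak is 3, at Monday 19:30 (RM1, RM2, RM3).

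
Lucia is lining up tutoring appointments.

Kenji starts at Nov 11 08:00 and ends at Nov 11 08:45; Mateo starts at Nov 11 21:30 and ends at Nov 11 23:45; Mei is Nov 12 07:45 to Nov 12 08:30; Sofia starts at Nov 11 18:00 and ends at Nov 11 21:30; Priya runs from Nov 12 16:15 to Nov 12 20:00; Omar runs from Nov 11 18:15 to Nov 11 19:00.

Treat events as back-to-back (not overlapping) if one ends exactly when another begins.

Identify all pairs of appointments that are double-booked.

Check each pair: they overlap iff neither finishes before the other starts.
Sorted by start: Kenji, Sofia, Omar, Mateo, Mei, Priya.
Sofia starts after Kenji ends — done with Kenji.
Omar starts before Sofia ends → Sofia and Omar overlap.
Mateo starts exactly when Sofia ends (back-to-back, no overlap) — done with Sofia.
Mateo starts after Omar ends — done with Omar.
Mei starts after Mateo ends — done with Mateo.
Priya starts after Mei ends.

Omar & Sofia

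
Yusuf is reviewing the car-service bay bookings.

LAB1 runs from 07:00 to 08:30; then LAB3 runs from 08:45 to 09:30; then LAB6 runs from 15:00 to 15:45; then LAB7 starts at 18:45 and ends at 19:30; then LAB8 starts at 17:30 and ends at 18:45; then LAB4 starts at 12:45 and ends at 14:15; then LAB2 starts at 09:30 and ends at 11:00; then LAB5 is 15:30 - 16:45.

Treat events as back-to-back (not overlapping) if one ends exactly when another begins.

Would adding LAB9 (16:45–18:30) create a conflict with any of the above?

Yes — it overlaps LAB8

LAB1: ends 08:30 at or before LAB9 starts 16:45 → clear.
LAB3: ends 09:30 at or before LAB9 starts 16:45 → clear.
LAB2: ends 11:00 at or before LAB9 starts 16:45 → clear.
LAB4: ends 14:15 at or before LAB9 starts 16:45 → clear.
LAB6: ends 15:45 at or before LAB9 starts 16:45 → clear.
LAB5: ends 16:45 at or before LAB9 starts 16:45 → clear.
LAB8: starts 17:30 before LAB9 ends 18:30, and ends 18:45 after LAB9 starts 16:45 → overlap.
LAB7: starts 18:45 at or after LAB9 ends 18:30 → clear.
LAB9 overlaps LAB8.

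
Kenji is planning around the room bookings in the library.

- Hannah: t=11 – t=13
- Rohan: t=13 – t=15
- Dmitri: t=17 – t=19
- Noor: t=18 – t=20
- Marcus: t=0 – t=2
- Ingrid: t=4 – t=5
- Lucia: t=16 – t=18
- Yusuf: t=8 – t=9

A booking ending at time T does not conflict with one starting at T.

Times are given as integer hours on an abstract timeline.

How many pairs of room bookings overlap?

Sorted by start: Marcus, Ingrid, Yusuf, Hannah, Rohan, Lucia, Dmitri, Noor.
Ingrid starts after Marcus ends, so nothing later overlaps Marcus either.
Yusuf starts after Ingrid ends, so nothing later overlaps Ingrid either.
Hannah starts after Yusuf ends, so nothing later overlaps Yusuf either.
Rohan starts exactly when Hannah ends (back-to-back, no overlap), so nothing later overlaps Hannah either.
Lucia starts after Rohan ends, so nothing later overlaps Rohan either.
Dmitri starts before Lucia ends → Lucia and Dmitri overlap.
Noor starts exactly when Lucia ends (back-to-back, no overlap).
Noor starts before Dmitri ends → Dmitri and Noor overlap.
Overlapping pairs: Dmitri & Lucia, Dmitri & Noor — 2 in total.

2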